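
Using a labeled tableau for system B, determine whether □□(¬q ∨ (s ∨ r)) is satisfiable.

Yes, satisfiable

1. □□(¬q ∨ (s ∨ r)), w0
2. □(¬q ∨ (s ∨ r)), w0   [□-rule on 1 via w0Rw0]
3. ¬q ∨ (s ∨ r), w0   [□-rule on 2 via w0Rw0]
4. s ∨ r, w0   [∨-rule on 3 (branches; this branch)]
5. r, w0   [∨-rule on 4 (branches; this branch)]
Accessibility: w0Rw0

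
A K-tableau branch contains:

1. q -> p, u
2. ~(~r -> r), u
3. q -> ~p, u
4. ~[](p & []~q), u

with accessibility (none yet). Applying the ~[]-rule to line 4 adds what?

a fresh world v with uRv, and ~(p & []~q) at v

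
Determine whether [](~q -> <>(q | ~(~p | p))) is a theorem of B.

Tableau for the negation ~[](~q -> <>(q | ~(~p | p))):
1. ~[](~q -> <>(q | ~(~p | p))), w0
2. ~(~q -> <>(q | ~(~p | p))), w1   [~[]-rule on 1: fresh world w1, w0Rw1]
3. ~q, w1   [~->-rule on 2]
4. ~<>(q | ~(~p | p)), w1   [~->-rule on 2]
5. ~(q | ~(~p | p)), w0   [~<>-rule on 4 via w1Rw0]
6. ~q, w0   [~|-rule on 5]
7. ~p | p, w0   [~|-rule on 5]
8. ~(q | ~(~p | p)), w1   [~<>-rule on 4 via w1Rw1]
9. ~p | p, w1   [~|-rule on 8]
10. p, w0   [|-rule on 7 (branches; this branch)]
11. p, w1   [|-rule on 9 (branches; this branch)]
Accessibility: w0Rw0, w0Rw1, w1Rw0, w1Rw1
The negation has an open branch (countermodel exists).

Not valid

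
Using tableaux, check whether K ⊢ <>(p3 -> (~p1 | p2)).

Not valid

Tableau for the negation ~<>(p3 -> (~p1 | p2)):
1. ~<>(p3 -> (~p1 | p2)), 0
The negation has an open branch (countermodel exists).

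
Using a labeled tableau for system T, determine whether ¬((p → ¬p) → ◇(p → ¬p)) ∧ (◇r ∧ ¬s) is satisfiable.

1. ¬((p → ¬p) → ◇(p → ¬p)) ∧ (◇r ∧ ¬s), w0
2. ¬((p → ¬p) → ◇(p → ¬p)), w0   [∧-rule on 1]
3. ◇r ∧ ¬s, w0   [∧-rule on 1]
4. p → ¬p, w0   [¬→-rule on 2]
5. ¬◇(p → ¬p), w0   [¬→-rule on 2]
6. ◇r, w0   [∧-rule on 3]
7. ¬s, w0   [∧-rule on 3]
8. ¬(p → ¬p), w0   [¬◇-rule on 5 via w0Rw0]
9. p, w0   [¬→-rule on 8]
10. ¬p, w0   [→-rule on 4 (branches; this branch)]
Accessibility: w0Rw0
Branch closes: p and ¬p both at w0.
(One branch shown.) All branches close.

Unsatisfiable (every branch closes)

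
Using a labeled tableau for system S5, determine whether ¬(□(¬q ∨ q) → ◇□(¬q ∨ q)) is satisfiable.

Unsatisfiable (every branch closes)

1. ¬(□(¬q ∨ q) → ◇□(¬q ∨ q)), u
2. □(¬q ∨ q), u   [¬→-rule on 1]
3. ¬◇□(¬q ∨ q), u   [¬→-rule on 1]
4. ¬q ∨ q, u   [□-rule on 2 via uRu]
5. ¬□(¬q ∨ q), u   [¬◇-rule on 3 via uRu]
6. q, u   [∨-rule on 4 (branches; this branch)]
7. ¬(¬q ∨ q), v   [¬□-rule on 5: fresh world v, uRv]
8. q, v   [¬∨-rule on 7]
9. ¬q, v   [¬∨-rule on 7]
Accessibility: uRu, uRv, vRu, vRv
Branch closes: q and ¬q both at v.
(One branch shown.) All branches close.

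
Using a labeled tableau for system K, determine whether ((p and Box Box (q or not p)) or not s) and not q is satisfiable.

Satisfiable

1. ((p and Box Box (q or not p)) or not s) and not q, w0
2. (p and Box Box (q or not p)) or not s, w0
3. not q, w0
4. not s, w0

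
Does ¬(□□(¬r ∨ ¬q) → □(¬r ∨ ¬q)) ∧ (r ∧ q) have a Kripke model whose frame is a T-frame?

1. ¬(□□(¬r ∨ ¬q) → □(¬r ∨ ¬q)) ∧ (r ∧ q), u
2. ¬(□□(¬r ∨ ¬q) → □(¬r ∨ ¬q)), u   [∧-rule on 1]
3. r ∧ q, u   [∧-rule on 1]
4. □□(¬r ∨ ¬q), u   [¬→-rule on 2]
5. ¬□(¬r ∨ ¬q), u   [¬→-rule on 2]
6. r, u   [∧-rule on 3]
7. q, u   [∧-rule on 3]
8. □(¬r ∨ ¬q), u   [□-rule on 4 via uRu]
9. ¬r ∨ ¬q, u   [□-rule on 8 via uRu]
10. ¬q, u   [∨-rule on 9 (branches; this branch)]
Accessibility: uRu
Branch closes: q and ¬q both at u.
(One branch shown.) All branches close.

Unsatisfiable (every branch closes)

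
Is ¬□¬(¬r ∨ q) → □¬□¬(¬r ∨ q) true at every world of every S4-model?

Not valid

Tableau for the negation ¬(¬□¬(¬r ∨ q) → □¬□¬(¬r ∨ q)):
1. ¬(¬□¬(¬r ∨ q) → □¬□¬(¬r ∨ q)), 0
2. ¬□¬(¬r ∨ q), 0
3. ¬□¬□¬(¬r ∨ q), 0
4. ¬r ∨ q, 1
5. q, 1
6. □¬(¬r ∨ q), 2
7. ¬(¬r ∨ q), 2
8. r, 2
9. ¬q, 2
Accessibility: 0R0, 0R1, 0R2, 1R1, 2R2
The negation has an open branch (countermodel exists).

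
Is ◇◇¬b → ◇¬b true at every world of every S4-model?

Tableau for the negation ¬(◇◇¬b → ◇¬b):
1. ¬(◇◇¬b → ◇¬b), u
2. ◇◇¬b, u
3. ¬◇¬b, u
4. b, u
5. ◇¬b, v
6. b, v
7. ¬b, w
8. b, w
Accessibility: uRu, uRv, uRw, vRv, vRw, wRw
Branch closes: b and ¬b both at w.
Every branch of the negation's tableau closes; the branch above is one of them.

Valid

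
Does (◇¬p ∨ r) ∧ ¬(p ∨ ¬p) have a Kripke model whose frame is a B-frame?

1. (◇¬p ∨ r) ∧ ¬(p ∨ ¬p), u
2. ◇¬p ∨ r, u
3. ¬(p ∨ ¬p), u
4. ¬p, u
5. p, u
Accessibility: uRu
Branch closes: p and ¬p both at u.
(One branch shown.) All branches close.

No, unsatisfiable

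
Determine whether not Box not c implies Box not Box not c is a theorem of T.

Not valid

Tableau for the negation not (not Box not c implies Box not Box not c):
1. not (not Box not c implies Box not Box not c), u
2. not Box not c, u
3. not Box not Box not c, u
4. c, v
5. Box not c, w
6. not c, w
Accessibility: uRu, uRv, uRw, vRv, wRw
The negation has an open branch (countermodel exists).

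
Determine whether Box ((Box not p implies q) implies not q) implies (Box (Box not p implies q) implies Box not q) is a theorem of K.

Tableau for the negation not (Box ((Box not p implies q) implies not q) implies (Box (Box not p implies q) implies Box not q)):
1. not (Box ((Box not p implies q) implies not q) implies (Box (Box not p implies q) implies Box not q)), 0
2. Box ((Box not p implies q) implies not q), 0   [neg-implies-rule on 1]
3. not (Box (Box not p implies q) implies Box not q), 0   [neg-implies-rule on 1]
4. Box (Box not p implies q), 0   [neg-implies-rule on 3]
5. not Box not q, 0   [neg-implies-rule on 3]
6. q, 1   [neg-Box-rule on 5: fresh world 1, 0R1]
7. (Box not p implies q) implies not q, 1   [Box-rule on 2 via 0R1]
8. Box not p implies q, 1   [Box-rule on 4 via 0R1]
9. not (Box not p implies q), 1   [implies-rule on 7 (branches; this branch)]
10. Box not p, 1   [neg-implies-rule on 9]
11. not q, 1   [neg-implies-rule on 9]
Accessibility: 0R1
Branch closes: q and not q both at 1.
Every branch of the negation's tableau closes; the branch above is one of them.

Valid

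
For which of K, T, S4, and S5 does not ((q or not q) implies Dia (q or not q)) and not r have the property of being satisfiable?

K-tableau for the formula:
1. not ((q or not q) implies Dia (q or not q)) and not r, 0
2. not ((q or not q) implies Dia (q or not q)), 0
3. not r, 0
4. q or not q, 0
5. not Dia (q or not q), 0
6. not q, 0
Complete open branch: satisfiable in K.
T-tableau for the formula:
1. not ((q or not q) implies Dia (q or not q)) and not r, 0
2. not ((q or not q) implies Dia (q or not q)), 0
3. not r, 0
4. q or not q, 0
5. not Dia (q or not q), 0
6. not (q or not q), 0
7. not q, 0
8. q, 0
Accessibility: 0R0
Branch closes: q and not q both at 0.
Every branch closes (one shown): unsatisfiable in T, hence also in S4, S5 (every S4/S5-frame is a T-frame).

K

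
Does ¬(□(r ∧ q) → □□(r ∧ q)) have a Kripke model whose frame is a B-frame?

1. ¬(□(r ∧ q) → □□(r ∧ q)), w0
2. □(r ∧ q), w0   [¬→-rule on 1]
3. ¬□□(r ∧ q), w0   [¬→-rule on 1]
4. r ∧ q, w0   [□-rule on 2 via w0Rw0]
5. r, w0   [∧-rule on 4]
6. q, w0   [∧-rule on 4]
7. ¬□(r ∧ q), w1   [¬□-rule on 3: fresh world w1, w0Rw1]
8. r ∧ q, w1   [□-rule on 2 via w0Rw1]
9. r, w1   [∧-rule on 8]
10. q, w1   [∧-rule on 8]
11. ¬(r ∧ q), w2   [¬□-rule on 7: fresh world w2, w1Rw2]
12. ¬q, w2   [¬∧-rule on 11 (branches; this branch)]
Accessibility: w0Rw0, w0Rw1, w1Rw0, w1Rw1, w1Rw2, w2Rw1, w2Rw2

Yes, satisfiable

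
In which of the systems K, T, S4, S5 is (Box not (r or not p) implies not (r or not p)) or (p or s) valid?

T, S4, S5

K-tableau for the negation not ((Box not (r or not p) implies not (r or not p)) or (p or s)):
1. not ((Box not (r or not p) implies not (r or not p)) or (p or s)), u
2. not (Box not (r or not p) implies not (r or not p)), u
3. not (p or s), u
4. Box not (r or not p), u
5. r or not p, u
6. not p, u
7. not s, u
Complete open branch: countermodel on a K-frame, so not valid in K.
T-tableau for the negation not ((Box not (r or not p) implies not (r or not p)) or (p or s)):
1. not ((Box not (r or not p) implies not (r or not p)) or (p or s)), u
2. not (Box not (r or not p) implies not (r or not p)), u
3. not (p or s), u
4. Box not (r or not p), u
5. r or not p, u
6. not p, u
7. not s, u
8. not (r or not p), u
9. not r, u
10. p, u
Accessibility: uRu
Branch closes: p and not p both at u.
Every branch closes (one shown): valid in T, hence also in S4, S5 (every theorem of T is a theorem of S4 and S5).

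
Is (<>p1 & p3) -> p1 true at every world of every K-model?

Invalid (countermodel exists)

Tableau for the negation ~((<>p1 & p3) -> p1):
1. ~((<>p1 & p3) -> p1), w0
2. <>p1 & p3, w0
3. ~p1, w0
4. <>p1, w0
5. p3, w0
6. p1, w1
Accessibility: w0Rw1
The negation has an open branch (countermodel exists).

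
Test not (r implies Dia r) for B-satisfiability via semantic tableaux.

Unsatisfiable

1. not (r implies Dia r), w0
2. r, w0
3. not Dia r, w0
4. not r, w0
Accessibility: w0Rw0
Branch closes: r and not r both at w0.
(One branch shown.) All branches close.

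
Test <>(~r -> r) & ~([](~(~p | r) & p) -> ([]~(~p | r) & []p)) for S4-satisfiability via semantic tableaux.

1. <>(~r -> r) & ~([](~(~p | r) & p) -> ([]~(~p | r) & []p)), w0
2. <>(~r -> r), w0
3. ~([](~(~p | r) & p) -> ([]~(~p | r) & []p)), w0
4. [](~(~p | r) & p), w0
5. ~([]~(~p | r) & []p), w0
6. ~(~p | r) & p, w0
7. ~(~p | r), w0
8. p, w0
9. ~r, w0
10. ~[]p, w0
11. ~r -> r, w1
12. ~(~p | r) & p, w1
13. ~(~p | r), w1
14. p, w1
15. ~r, w1
16. r, w1
Accessibility: w0Rw0, w0Rw1, w1Rw1
Branch closes: r and ~r both at w1.
(One branch shown.) All branches close.

Unsatisfiable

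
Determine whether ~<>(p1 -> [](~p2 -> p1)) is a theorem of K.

Not valid

Tableau for the negation <>(p1 -> [](~p2 -> p1)):
1. <>(p1 -> [](~p2 -> p1)), 0
2. p1 -> [](~p2 -> p1), 1
3. [](~p2 -> p1), 1
Accessibility: 0R1
The negation has an open branch (countermodel exists).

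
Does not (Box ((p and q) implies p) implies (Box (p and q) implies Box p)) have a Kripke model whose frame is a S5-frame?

Unsatisfiable

1. not (Box ((p and q) implies p) implies (Box (p and q) implies Box p)), w0
2. Box ((p and q) implies p), w0
3. not (Box (p and q) implies Box p), w0
4. Box (p and q), w0
5. not Box p, w0
6. (p and q) implies p, w0
7. p and q, w0
8. p, w0
9. q, w0
10. not p, w1
11. (p and q) implies p, w1
12. p and q, w1
13. p, w1
14. q, w1
Accessibility: w0Rw0, w0Rw1, w1Rw0, w1Rw1
Branch closes: p and not p both at w1.
(One branch shown.) All branches close.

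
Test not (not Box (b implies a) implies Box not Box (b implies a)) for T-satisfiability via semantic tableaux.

1. not (not Box (b implies a) implies Box not Box (b implies a)), u
2. not Box (b implies a), u   [neg-implies-rule on 1]
3. not Box not Box (b implies a), u   [neg-implies-rule on 1]
4. not (b implies a), v   [neg-Box-rule on 2: fresh world v, uRv]
5. b, v   [neg-implies-rule on 4]
6. not a, v   [neg-implies-rule on 4]
7. Box (b implies a), w   [neg-Box-rule on 3: fresh world w, uRw]
8. b implies a, w   [Box-rule on 7 via wRw]
9. a, w   [implies-rule on 8 (branches; this branch)]
Accessibility: uRu, uRv, uRw, vRv, wRw

Satisfiable (open branch found)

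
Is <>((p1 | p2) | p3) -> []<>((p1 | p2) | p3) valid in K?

Tableau for the negation ~(<>((p1 | p2) | p3) -> []<>((p1 | p2) | p3)):
1. ~(<>((p1 | p2) | p3) -> []<>((p1 | p2) | p3)), w0
2. <>((p1 | p2) | p3), w0   [~->-rule on 1]
3. ~[]<>((p1 | p2) | p3), w0   [~->-rule on 1]
4. (p1 | p2) | p3, w1   [<>-rule on 2: fresh world w1, w0Rw1]
5. p3, w1   [|-rule on 4 (branches; this branch)]
6. ~<>((p1 | p2) | p3), w2   [~[]-rule on 3: fresh world w2, w0Rw2]
Accessibility: w0Rw1, w0Rw2
The negation has an open branch (countermodel exists).

No, not valid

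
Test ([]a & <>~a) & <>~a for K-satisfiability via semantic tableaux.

Unsatisfiable (every branch closes)

1. ([]a & <>~a) & <>~a, u
2. []a & <>~a, u
3. <>~a, u
4. []a, u
5. ~a, v
6. a, v
Accessibility: uRv
Branch closes: a and ~a both at v.
(One branch shown.) All branches close.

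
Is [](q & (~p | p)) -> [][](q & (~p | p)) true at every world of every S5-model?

Tableau for the negation ~([](q & (~p | p)) -> [][](q & (~p | p))):
1. ~([](q & (~p | p)) -> [][](q & (~p | p))), u
2. [](q & (~p | p)), u   [~->-rule on 1]
3. ~[][](q & (~p | p)), u   [~->-rule on 1]
4. q & (~p | p), u   [[]-rule on 2 via uRu]
5. q, u   [&-rule on 4]
6. ~p | p, u   [&-rule on 4]
7. p, u   [|-rule on 6 (branches; this branch)]
8. ~[](q & (~p | p)), v   [~[]-rule on 3: fresh world v, uRv]
9. q & (~p | p), v   [[]-rule on 2 via uRv]
10. q, v   [&-rule on 9]
11. ~p | p, v   [&-rule on 9]
12. p, v   [|-rule on 11 (branches; this branch)]
13. ~(q & (~p | p)), w   [~[]-rule on 8: fresh world w, vRw]
14. q & (~p | p), w   [[]-rule on 2 via uRw]
15. q, w   [&-rule on 14]
16. ~p | p, w   [&-rule on 14]
17. ~(~p | p), w   [~&-rule on 13 (branches; this branch)]
18. p, w   [~|-rule on 17]
19. ~p, w   [~|-rule on 17]
Accessibility: uRu, uRv, uRw, vRu, vRv, vRw, wRu, wRv, wRw
Branch closes: p and ~p both at w.
All branches of the negation close; one closing branch shown above.

Yes, valid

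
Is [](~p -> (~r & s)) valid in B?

Tableau for the negation ~[](~p -> (~r & s)):
1. ~[](~p -> (~r & s)), u
2. ~(~p -> (~r & s)), v
3. ~p, v
4. ~(~r & s), v
5. ~s, v
Accessibility: uRu, uRv, vRu, vRv
The negation has an open branch (countermodel exists).

No, not valid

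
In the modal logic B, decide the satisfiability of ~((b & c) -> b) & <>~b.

1. ~((b & c) -> b) & <>~b, 0
2. ~((b & c) -> b), 0   [&-rule on 1]
3. <>~b, 0   [&-rule on 1]
4. b & c, 0   [~->-rule on 2]
5. ~b, 0   [~->-rule on 2]
6. b, 0   [&-rule on 4]
7. c, 0   [&-rule on 4]
Accessibility: 0R0
Branch closes: b and ~b both at 0.
(One branch shown.) All branches close.

No, unsatisfiable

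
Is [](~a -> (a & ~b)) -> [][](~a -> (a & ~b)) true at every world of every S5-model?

Valid in S5

Tableau for the negation ~([](~a -> (a & ~b)) -> [][](~a -> (a & ~b))):
1. ~([](~a -> (a & ~b)) -> [][](~a -> (a & ~b))), u
2. [](~a -> (a & ~b)), u
3. ~[][](~a -> (a & ~b)), u
4. ~a -> (a & ~b), u
5. a & ~b, u
6. a, u
7. ~b, u
8. ~[](~a -> (a & ~b)), v
9. ~a -> (a & ~b), v
10. a & ~b, v
11. a, v
12. ~b, v
13. ~(~a -> (a & ~b)), w
14. ~a, w
15. ~(a & ~b), w
16. ~a -> (a & ~b), w
17. b, w
18. a & ~b, w
19. a, w
20. ~b, w
Accessibility: uRu, uRv, uRw, vRu, vRv, vRw, wRu, wRv, wRw
Branch closes: a and ~a both at w.
Every branch of the negation's tableau closes; the branch above is one of them.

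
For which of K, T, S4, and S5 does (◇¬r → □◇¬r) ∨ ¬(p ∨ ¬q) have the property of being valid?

S5

S5-tableau for the negation ¬((◇¬r → □◇¬r) ∨ ¬(p ∨ ¬q)):
1. ¬((◇¬r → □◇¬r) ∨ ¬(p ∨ ¬q)), 0
2. ¬(◇¬r → □◇¬r), 0
3. p ∨ ¬q, 0
4. ◇¬r, 0
5. ¬□◇¬r, 0
6. ¬q, 0
7. ¬r, 1
8. ¬◇¬r, 2
9. r, 0
10. r, 1
Accessibility: 0R0, 0R1, 0R2, 1R0, 1R1, 1R2, 2R0, 2R1, 2R2
Branch closes: r and ¬r both at 1.
Every branch closes (one shown): valid in S5.
S4-tableau for the negation ¬((◇¬r → □◇¬r) ∨ ¬(p ∨ ¬q)):
1. ¬((◇¬r → □◇¬r) ∨ ¬(p ∨ ¬q)), 0
2. ¬(◇¬r → □◇¬r), 0
3. p ∨ ¬q, 0
4. ◇¬r, 0
5. ¬□◇¬r, 0
6. ¬q, 0
7. ¬r, 1
8. ¬◇¬r, 2
9. r, 2
Accessibility: 0R0, 0R1, 0R2, 1R1, 2R2
Complete open branch: countermodel on an S4-frame, so not valid in S4, nor in K, T (the same frame is also a K-frame and a T-frame).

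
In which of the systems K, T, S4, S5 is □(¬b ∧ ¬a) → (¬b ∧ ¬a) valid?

K-tableau for the negation ¬(□(¬b ∧ ¬a) → (¬b ∧ ¬a)):
1. ¬(□(¬b ∧ ¬a) → (¬b ∧ ¬a)), w0
2. □(¬b ∧ ¬a), w0
3. ¬(¬b ∧ ¬a), w0
4. a, w0
Complete open branch: countermodel on a K-frame, so not valid in K.
T-tableau for the negation ¬(□(¬b ∧ ¬a) → (¬b ∧ ¬a)):
1. ¬(□(¬b ∧ ¬a) → (¬b ∧ ¬a)), w0
2. □(¬b ∧ ¬a), w0
3. ¬(¬b ∧ ¬a), w0
4. ¬b ∧ ¬a, w0
5. ¬b, w0
6. ¬a, w0
7. a, w0
Accessibility: w0Rw0
Branch closes: a and ¬a both at w0.
Every branch closes (one shown): valid in T, hence also in S4, S5 (every theorem of T is a theorem of S4 and S5).

T, S4, S5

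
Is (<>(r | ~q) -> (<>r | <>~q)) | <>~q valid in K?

Tableau for the negation ~((<>(r | ~q) -> (<>r | <>~q)) | <>~q):
1. ~((<>(r | ~q) -> (<>r | <>~q)) | <>~q), 0
2. ~(<>(r | ~q) -> (<>r | <>~q)), 0
3. ~<>~q, 0
4. <>(r | ~q), 0
5. ~(<>r | <>~q), 0
6. ~<>r, 0
7. r | ~q, 1
8. q, 1
9. ~r, 1
10. ~q, 1
Accessibility: 0R1
Branch closes: q and ~q both at 1.
Every branch of the negation's tableau closes; the branch above is one of them.

Valid in K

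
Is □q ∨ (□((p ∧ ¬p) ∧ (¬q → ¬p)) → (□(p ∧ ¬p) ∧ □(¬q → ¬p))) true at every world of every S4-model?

Yes, valid

Tableau for the negation ¬(□q ∨ (□((p ∧ ¬p) ∧ (¬q → ¬p)) → (□(p ∧ ¬p) ∧ □(¬q → ¬p)))):
1. ¬(□q ∨ (□((p ∧ ¬p) ∧ (¬q → ¬p)) → (□(p ∧ ¬p) ∧ □(¬q → ¬p)))), u
2. ¬□q, u
3. ¬(□((p ∧ ¬p) ∧ (¬q → ¬p)) → (□(p ∧ ¬p) ∧ □(¬q → ¬p))), u
4. □((p ∧ ¬p) ∧ (¬q → ¬p)), u
5. ¬(□(p ∧ ¬p) ∧ □(¬q → ¬p)), u
6. (p ∧ ¬p) ∧ (¬q → ¬p), u
7. p ∧ ¬p, u
8. ¬q → ¬p, u
9. p, u
10. ¬p, u
Accessibility: uRu
Branch closes: p and ¬p both at u.
Every branch of the negation's tableau closes; the branch above is one of them.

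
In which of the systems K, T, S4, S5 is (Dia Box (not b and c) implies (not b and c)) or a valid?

S4-tableau for the negation not ((Dia Box (not b and c) implies (not b and c)) or a):
1. not ((Dia Box (not b and c) implies (not b and c)) or a), w0
2. not (Dia Box (not b and c) implies (not b and c)), w0
3. not a, w0
4. Dia Box (not b and c), w0
5. not (not b and c), w0
6. not c, w0
7. Box (not b and c), w1
8. not b and c, w1
9. not b, w1
10. c, w1
Accessibility: w0Rw0, w0Rw1, w1Rw1
Complete open branch: countermodel on an S4-frame, so not valid in S4, nor in K, T (the same frame is also a K-frame and a T-frame).
S5-tableau for the negation not ((Dia Box (not b and c) implies (not b and c)) or a):
1. not ((Dia Box (not b and c) implies (not b and c)) or a), w0
2. not (Dia Box (not b and c) implies (not b and c)), w0
3. not a, w0
4. Dia Box (not b and c), w0
5. not (not b and c), w0
6. not c, w0
7. Box (not b and c), w1
8. not b and c, w0
9. not b, w0
10. c, w0
Accessibility: w0Rw0, w0Rw1, w1Rw0, w1Rw1
Branch closes: c and not c both at w0.
Every branch closes (one shown): valid in S5.

S5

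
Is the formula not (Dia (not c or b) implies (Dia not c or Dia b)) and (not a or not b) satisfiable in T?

Unsatisfiable (every branch closes)

1. not (Dia (not c or b) implies (Dia not c or Dia b)) and (not a or not b), w0
2. not (Dia (not c or b) implies (Dia not c or Dia b)), w0
3. not a or not b, w0
4. Dia (not c or b), w0
5. not (Dia not c or Dia b), w0
6. not Dia not c, w0
7. not Dia b, w0
8. c, w0
9. not b, w0
10. not c or b, w1
11. c, w1
12. not b, w1
13. b, w1
Accessibility: w0Rw0, w0Rw1, w1Rw1
Branch closes: b and not b both at w1.
All branches of the tableau close; one closing branch shown above.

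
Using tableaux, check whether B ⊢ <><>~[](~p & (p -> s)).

Tableau for the negation ~<><>~[](~p & (p -> s)):
1. ~<><>~[](~p & (p -> s)), 0
2. ~<>~[](~p & (p -> s)), 0   [~<>-rule on 1 via 0R0]
3. [](~p & (p -> s)), 0   [~<>-rule on 2 via 0R0]
4. ~p & (p -> s), 0   [[]-rule on 3 via 0R0]
5. ~p, 0   [&-rule on 4]
6. p -> s, 0   [&-rule on 4]
7. s, 0   [->-rule on 6 (branches; this branch)]
Accessibility: 0R0
The negation has an open branch (countermodel exists).

Invalid (countermodel exists)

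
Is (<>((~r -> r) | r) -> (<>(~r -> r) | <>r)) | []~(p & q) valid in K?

Valid in K

Tableau for the negation ~((<>((~r -> r) | r) -> (<>(~r -> r) | <>r)) | []~(p & q)):
1. ~((<>((~r -> r) | r) -> (<>(~r -> r) | <>r)) | []~(p & q)), w0
2. ~(<>((~r -> r) | r) -> (<>(~r -> r) | <>r)), w0   [~|-rule on 1]
3. ~[]~(p & q), w0   [~|-rule on 1]
4. <>((~r -> r) | r), w0   [~->-rule on 2]
5. ~(<>(~r -> r) | <>r), w0   [~->-rule on 2]
6. ~<>(~r -> r), w0   [~|-rule on 5]
7. ~<>r, w0   [~|-rule on 5]
8. p & q, w1   [~[]-rule on 3: fresh world w1, w0Rw1]
9. p, w1   [&-rule on 8]
10. q, w1   [&-rule on 8]
11. ~(~r -> r), w1   [~<>-rule on 6 via w0Rw1]
12. ~r, w1   [~->-rule on 11]
13. (~r -> r) | r, w2   [<>-rule on 4: fresh world w2, w0Rw2]
14. ~(~r -> r), w2   [~<>-rule on 6 via w0Rw2]
15. ~r, w2   [~->-rule on 14]
16. ~r -> r, w2   [|-rule on 13 (branches; this branch)]
17. r, w2   [->-rule on 16 (branches; this branch)]
Accessibility: w0Rw1, w0Rw2
Branch closes: r and ~r both at w2.
All branches of the negation close; one closing branch shown above.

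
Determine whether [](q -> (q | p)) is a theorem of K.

Valid

Tableau for the negation ~[](q -> (q | p)):
1. ~[](q -> (q | p)), 0
2. ~(q -> (q | p)), 1   [~[]-rule on 1: fresh world 1, 0R1]
3. q, 1   [~->-rule on 2]
4. ~(q | p), 1   [~->-rule on 2]
5. ~q, 1   [~|-rule on 4]
6. ~p, 1   [~|-rule on 4]
Accessibility: 0R1
Branch closes: q and ~q both at 1.
All branches of the negation close; one closing branch shown above.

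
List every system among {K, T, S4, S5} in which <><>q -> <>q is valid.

S4-tableau for the negation ~(<><>q -> <>q):
1. ~(<><>q -> <>q), w0
2. <><>q, w0
3. ~<>q, w0
4. ~q, w0
5. <>q, w1
6. ~q, w1
7. q, w2
8. ~q, w2
Accessibility: w0Rw0, w0Rw1, w0Rw2, w1Rw1, w1Rw2, w2Rw2
Branch closes: q and ~q both at w2.
Every branch closes (one shown): valid in S4, hence also in S5 (every theorem of S4 is a theorem of S5).
T-tableau for the negation ~(<><>q -> <>q):
1. ~(<><>q -> <>q), w0
2. <><>q, w0
3. ~<>q, w0
4. ~q, w0
5. <>q, w1
6. ~q, w1
7. q, w2
Accessibility: w0Rw0, w0Rw1, w1Rw1, w1Rw2, w2Rw2
Complete open branch: countermodel on a T-frame, so not valid in T, nor in K (the same frame is also a K-frame).

S4, S5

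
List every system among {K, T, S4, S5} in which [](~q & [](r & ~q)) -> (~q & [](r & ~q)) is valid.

T, S4, S5

K-tableau for the negation ~([](~q & [](r & ~q)) -> (~q & [](r & ~q))):
1. ~([](~q & [](r & ~q)) -> (~q & [](r & ~q))), u
2. [](~q & [](r & ~q)), u
3. ~(~q & [](r & ~q)), u
4. ~[](r & ~q), u
5. ~(r & ~q), v
6. ~q & [](r & ~q), v
7. ~q, v
8. [](r & ~q), v
9. ~r, v
Accessibility: uRv
Complete open branch: countermodel on a K-frame, so not valid in K.
T-tableau for the negation ~([](~q & [](r & ~q)) -> (~q & [](r & ~q))):
1. ~([](~q & [](r & ~q)) -> (~q & [](r & ~q))), u
2. [](~q & [](r & ~q)), u
3. ~(~q & [](r & ~q)), u
4. ~q & [](r & ~q), u
5. ~q, u
6. [](r & ~q), u
7. r & ~q, u
8. r, u
9. ~[](r & ~q), u
10. ~(r & ~q), v
11. ~q & [](r & ~q), v
12. ~q, v
13. [](r & ~q), v
14. r & ~q, v
15. r, v
16. q, v
Accessibility: uRu, uRv, vRv
Branch closes: q and ~q both at v.
Every branch closes (one shown): valid in T, hence also in S4, S5 (every theorem of T is a theorem of S4 and S5).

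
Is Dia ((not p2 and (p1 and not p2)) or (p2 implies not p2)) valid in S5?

Tableau for the negation not Dia ((not p2 and (p1 and not p2)) or (p2 implies not p2)):
1. not Dia ((not p2 and (p1 and not p2)) or (p2 implies not p2)), u
2. not ((not p2 and (p1 and not p2)) or (p2 implies not p2)), u
3. not (not p2 and (p1 and not p2)), u
4. not (p2 implies not p2), u
5. p2, u
6. not (p1 and not p2), u
Accessibility: uRu
The negation has an open branch (countermodel exists).

No, not valid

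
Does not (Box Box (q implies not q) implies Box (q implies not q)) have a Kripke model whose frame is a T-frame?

No, unsatisfiable

1. not (Box Box (q implies not q) implies Box (q implies not q)), w0
2. Box Box (q implies not q), w0
3. not Box (q implies not q), w0
4. Box (q implies not q), w0
5. q implies not q, w0
6. not q, w0
7. not (q implies not q), w1
8. q, w1
9. Box (q implies not q), w1
10. q implies not q, w1
11. not q, w1
Accessibility: w0Rw0, w0Rw1, w1Rw1
Branch closes: q and not q both at w1.
(One branch shown.) All branches close.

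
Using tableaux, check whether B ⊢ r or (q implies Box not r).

Tableau for the negation not (r or (q implies Box not r)):
1. not (r or (q implies Box not r)), w0
2. not r, w0   [neg-or-rule on 1]
3. not (q implies Box not r), w0   [neg-or-rule on 1]
4. q, w0   [neg-implies-rule on 3]
5. not Box not r, w0   [neg-implies-rule on 3]
6. r, w1   [neg-Box-rule on 5: fresh world w1, w0Rw1]
Accessibility: w0Rw0, w0Rw1, w1Rw0, w1Rw1
The negation has an open branch (countermodel exists).

Not valid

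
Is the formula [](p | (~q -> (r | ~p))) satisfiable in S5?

Satisfiable (open branch found)

1. [](p | (~q -> (r | ~p))), u
2. p | (~q -> (r | ~p)), u
3. ~q -> (r | ~p), u
4. r | ~p, u
5. ~p, u
Accessibility: uRu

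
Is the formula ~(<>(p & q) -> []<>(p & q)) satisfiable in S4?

Satisfiable

1. ~(<>(p & q) -> []<>(p & q)), w0
2. <>(p & q), w0
3. ~[]<>(p & q), w0
4. p & q, w1
5. p, w1
6. q, w1
7. ~<>(p & q), w2
8. ~(p & q), w2
9. ~q, w2
Accessibility: w0Rw0, w0Rw1, w0Rw2, w1Rw1, w2Rw2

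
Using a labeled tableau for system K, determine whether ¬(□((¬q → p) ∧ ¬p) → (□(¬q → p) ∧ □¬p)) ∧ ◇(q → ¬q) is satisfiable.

1. ¬(□((¬q → p) ∧ ¬p) → (□(¬q → p) ∧ □¬p)) ∧ ◇(q → ¬q), w0
2. ¬(□((¬q → p) ∧ ¬p) → (□(¬q → p) ∧ □¬p)), w0
3. ◇(q → ¬q), w0
4. □((¬q → p) ∧ ¬p), w0
5. ¬(□(¬q → p) ∧ □¬p), w0
6. ¬□¬p, w0
7. q → ¬q, w1
8. (¬q → p) ∧ ¬p, w1
9. ¬q → p, w1
10. ¬p, w1
11. ¬q, w1
12. p, w1
Accessibility: w0Rw1
Branch closes: p and ¬p both at w1.
All branches of the tableau close; one closing branch shown above.

No, unsatisfiable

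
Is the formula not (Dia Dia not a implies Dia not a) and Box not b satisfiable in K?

Satisfiable (open branch found)

1. not (Dia Dia not a implies Dia not a) and Box not b, 0
2. not (Dia Dia not a implies Dia not a), 0
3. Box not b, 0
4. Dia Dia not a, 0
5. not Dia not a, 0
6. Dia not a, 1
7. not b, 1
8. a, 1
9. not a, 2
Accessibility: 0R1, 1R2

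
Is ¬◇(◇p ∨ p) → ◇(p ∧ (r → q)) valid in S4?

Invalid (countermodel exists)

Tableau for the negation ¬(¬◇(◇p ∨ p) → ◇(p ∧ (r → q))):
1. ¬(¬◇(◇p ∨ p) → ◇(p ∧ (r → q))), u
2. ¬◇(◇p ∨ p), u
3. ¬◇(p ∧ (r → q)), u
4. ¬(◇p ∨ p), u
5. ¬◇p, u
6. ¬p, u
7. ¬(p ∧ (r → q)), u
8. ¬(r → q), u
9. r, u
10. ¬q, u
Accessibility: uRu
The negation has an open branch (countermodel exists).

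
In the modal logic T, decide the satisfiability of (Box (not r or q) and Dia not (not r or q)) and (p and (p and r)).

Unsatisfiable (every branch closes)

1. (Box (not r or q) and Dia not (not r or q)) and (p and (p and r)), u
2. Box (not r or q) and Dia not (not r or q), u   [and-rule on 1]
3. p and (p and r), u   [and-rule on 1]
4. Box (not r or q), u   [and-rule on 2]
5. Dia not (not r or q), u   [and-rule on 2]
6. p, u   [and-rule on 3]
7. p and r, u   [and-rule on 3]
8. r, u   [and-rule on 7]
9. not r or q, u   [Box-rule on 4 via uRu]
10. q, u   [or-rule on 9 (branches; this branch)]
11. not (not r or q), v   [Dia-rule on 5: fresh world v, uRv]
12. r, v   [neg-or-rule on 11]
13. not q, v   [neg-or-rule on 11]
14. not r or q, v   [Box-rule on 4 via uRv]
15. q, v   [or-rule on 14 (branches; this branch)]
Accessibility: uRu, uRv, vRv
Branch closes: q and not q both at v.
(One branch shown.) All branches close.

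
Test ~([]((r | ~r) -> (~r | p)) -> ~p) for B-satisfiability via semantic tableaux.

1. ~([]((r | ~r) -> (~r | p)) -> ~p), w0
2. []((r | ~r) -> (~r | p)), w0
3. p, w0
4. (r | ~r) -> (~r | p), w0
5. ~r | p, w0
Accessibility: w0Rw0

Yes, satisfiable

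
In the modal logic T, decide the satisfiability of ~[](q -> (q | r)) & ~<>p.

1. ~[](q -> (q | r)) & ~<>p, 0
2. ~[](q -> (q | r)), 0
3. ~<>p, 0
4. ~p, 0
5. ~(q -> (q | r)), 1
6. q, 1
7. ~(q | r), 1
8. ~q, 1
9. ~r, 1
Accessibility: 0R0, 0R1, 1R1
Branch closes: q and ~q both at 1.
(One branch shown.) All branches close.

Unsatisfiable (every branch closes)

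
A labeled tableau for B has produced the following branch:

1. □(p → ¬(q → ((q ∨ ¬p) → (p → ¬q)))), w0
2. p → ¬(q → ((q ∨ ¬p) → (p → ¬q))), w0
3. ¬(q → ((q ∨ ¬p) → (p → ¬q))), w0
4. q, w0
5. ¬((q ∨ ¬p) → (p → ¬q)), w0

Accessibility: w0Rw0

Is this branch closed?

Not closed

There is no literal clash: for every atom and world, at most one sign appears.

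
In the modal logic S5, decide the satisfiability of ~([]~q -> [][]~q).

1. ~([]~q -> [][]~q), u
2. []~q, u   [~->-rule on 1]
3. ~[][]~q, u   [~->-rule on 1]
4. ~q, u   [[]-rule on 2 via uRu]
5. ~[]~q, v   [~[]-rule on 3: fresh world v, uRv]
6. ~q, v   [[]-rule on 2 via uRv]
7. q, w   [~[]-rule on 5: fresh world w, vRw]
8. ~q, w   [[]-rule on 2 via uRw]
Accessibility: uRu, uRv, uRw, vRu, vRv, vRw, wRu, wRv, wRw
Branch closes: q and ~q both at w.
Every branch closes; the branch above is one of them.

Unsatisfiable (every branch closes)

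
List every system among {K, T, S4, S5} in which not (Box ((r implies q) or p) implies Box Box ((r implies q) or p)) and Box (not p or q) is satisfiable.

S4-tableau for the formula:
1. not (Box ((r implies q) or p) implies Box Box ((r implies q) or p)) and Box (not p or q), w0
2. not (Box ((r implies q) or p) implies Box Box ((r implies q) or p)), w0
3. Box (not p or q), w0
4. Box ((r implies q) or p), w0
5. not Box Box ((r implies q) or p), w0
6. not p or q, w0
7. (r implies q) or p, w0
8. q, w0
9. r implies q, w0
10. not Box ((r implies q) or p), w1
11. not p or q, w1
12. (r implies q) or p, w1
13. q, w1
14. r implies q, w1
15. not ((r implies q) or p), w2
16. not (r implies q), w2
17. not p, w2
18. r, w2
19. not q, w2
20. not p or q, w2
21. (r implies q) or p, w2
22. r implies q, w2
23. q, w2
Accessibility: w0Rw0, w0Rw1, w0Rw2, w1Rw1, w1Rw2, w2Rw2
Branch closes: q and not q both at w2.
Every branch closes (one shown): unsatisfiable in S4, hence also in S5 (every S5-frame is an S4-frame).
T-tableau for the formula:
1. not (Box ((r implies q) or p) implies Box Box ((r implies q) or p)) and Box (not p or q), w0
2. not (Box ((r implies q) or p) implies Box Box ((r implies q) or p)), w0
3. Box (not p or q), w0
4. Box ((r implies q) or p), w0
5. not Box Box ((r implies q) or p), w0
6. not p or q, w0
7. (r implies q) or p, w0
8. q, w0
9. p, w0
10. not Box ((r implies q) or p), w1
11. not p or q, w1
12. (r implies q) or p, w1
13. q, w1
14. p, w1
15. not ((r implies q) or p), w2
16. not (r implies q), w2
17. not p, w2
18. r, w2
19. not q, w2
Accessibility: w0Rw0, w0Rw1, w1Rw1, w1Rw2, w2Rw2
Complete open branch: satisfiable in T, hence also in K (this T-model is also a K-model).

K, T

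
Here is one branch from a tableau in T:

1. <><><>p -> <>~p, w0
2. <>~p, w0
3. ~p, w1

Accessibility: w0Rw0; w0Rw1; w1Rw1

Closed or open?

No atom appears with both signs at the same world.

No, open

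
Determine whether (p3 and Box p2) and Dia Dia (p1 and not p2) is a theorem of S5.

Tableau for the negation not ((p3 and Box p2) and Dia Dia (p1 and not p2)):
1. not ((p3 and Box p2) and Dia Dia (p1 and not p2)), 0
2. not Dia Dia (p1 and not p2), 0   [neg-and-rule on 1 (branches; this branch)]
3. not Dia (p1 and not p2), 0   [neg-Dia-rule on 2 via 0R0]
4. not (p1 and not p2), 0   [neg-Dia-rule on 3 via 0R0]
5. p2, 0   [neg-and-rule on 4 (branches; this branch)]
Accessibility: 0R0
The negation has an open branch (countermodel exists).

Not valid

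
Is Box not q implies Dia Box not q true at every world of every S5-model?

Valid

Tableau for the negation not (Box not q implies Dia Box not q):
1. not (Box not q implies Dia Box not q), u
2. Box not q, u
3. not Dia Box not q, u
4. not q, u
5. not Box not q, u
6. q, v
7. not q, v
Accessibility: uRu, uRv, vRu, vRv
Branch closes: q and not q both at v.
All branches of the negation close; one closing branch shown above.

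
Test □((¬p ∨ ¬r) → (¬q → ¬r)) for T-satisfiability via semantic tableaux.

1. □((¬p ∨ ¬r) → (¬q → ¬r)), 0
2. (¬p ∨ ¬r) → (¬q → ¬r), 0
3. ¬q → ¬r, 0
4. ¬r, 0
Accessibility: 0R0

Satisfiable (open branch found)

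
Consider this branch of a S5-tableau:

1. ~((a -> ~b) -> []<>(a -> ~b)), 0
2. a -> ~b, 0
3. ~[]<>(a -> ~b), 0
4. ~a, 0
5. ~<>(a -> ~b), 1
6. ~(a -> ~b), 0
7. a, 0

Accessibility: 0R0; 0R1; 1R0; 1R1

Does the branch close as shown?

Both a and ~a appear at 0.

Closed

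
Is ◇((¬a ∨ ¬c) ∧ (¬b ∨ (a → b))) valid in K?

Tableau for the negation ¬◇((¬a ∨ ¬c) ∧ (¬b ∨ (a → b))):
1. ¬◇((¬a ∨ ¬c) ∧ (¬b ∨ (a → b))), w0
The negation has an open branch (countermodel exists).

No, not valid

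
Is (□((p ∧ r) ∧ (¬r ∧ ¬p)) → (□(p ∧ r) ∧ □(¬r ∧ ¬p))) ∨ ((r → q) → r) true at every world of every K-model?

Tableau for the negation ¬((□((p ∧ r) ∧ (¬r ∧ ¬p)) → (□(p ∧ r) ∧ □(¬r ∧ ¬p))) ∨ ((r → q) → r)):
1. ¬((□((p ∧ r) ∧ (¬r ∧ ¬p)) → (□(p ∧ r) ∧ □(¬r ∧ ¬p))) ∨ ((r → q) → r)), 0
2. ¬(□((p ∧ r) ∧ (¬r ∧ ¬p)) → (□(p ∧ r) ∧ □(¬r ∧ ¬p))), 0
3. ¬((r → q) → r), 0
4. □((p ∧ r) ∧ (¬r ∧ ¬p)), 0
5. ¬(□(p ∧ r) ∧ □(¬r ∧ ¬p)), 0
6. r → q, 0
7. ¬r, 0
8. ¬□(¬r ∧ ¬p), 0
9. q, 0
10. ¬(¬r ∧ ¬p), 1
11. (p ∧ r) ∧ (¬r ∧ ¬p), 1
12. p ∧ r, 1
13. ¬r ∧ ¬p, 1
14. p, 1
15. r, 1
16. ¬r, 1
17. ¬p, 1
Accessibility: 0R1
Branch closes: r and ¬r both at 1.
Every branch of the negation's tableau closes; the branch above is one of them.

Yes, valid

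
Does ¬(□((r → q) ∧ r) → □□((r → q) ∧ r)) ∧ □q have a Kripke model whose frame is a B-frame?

1. ¬(□((r → q) ∧ r) → □□((r → q) ∧ r)) ∧ □q, 0
2. ¬(□((r → q) ∧ r) → □□((r → q) ∧ r)), 0   [∧-rule on 1]
3. □q, 0   [∧-rule on 1]
4. □((r → q) ∧ r), 0   [¬→-rule on 2]
5. ¬□□((r → q) ∧ r), 0   [¬→-rule on 2]
6. q, 0   [□-rule on 3 via 0R0]
7. (r → q) ∧ r, 0   [□-rule on 4 via 0R0]
8. r → q, 0   [∧-rule on 7]
9. r, 0   [∧-rule on 7]
10. ¬□((r → q) ∧ r), 1   [¬□-rule on 5: fresh world 1, 0R1]
11. q, 1   [□-rule on 3 via 0R1]
12. (r → q) ∧ r, 1   [□-rule on 4 via 0R1]
13. r → q, 1   [∧-rule on 12]
14. r, 1   [∧-rule on 12]
15. ¬((r → q) ∧ r), 2   [¬□-rule on 10: fresh world 2, 1R2]
16. ¬r, 2   [¬∧-rule on 15 (branches; this branch)]
Accessibility: 0R0, 0R1, 1R0, 1R1, 1R2, 2R1, 2R2

Yes, satisfiable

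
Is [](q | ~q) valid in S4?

Valid in S4

Tableau for the negation ~[](q | ~q):
1. ~[](q | ~q), u
2. ~(q | ~q), v
3. ~q, v
4. q, v
Accessibility: uRu, uRv, vRv
Branch closes: q and ~q both at v.
All branches of the negation close; one closing branch shown above.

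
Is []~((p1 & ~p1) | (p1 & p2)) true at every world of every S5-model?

No, not valid

Tableau for the negation ~[]~((p1 & ~p1) | (p1 & p2)):
1. ~[]~((p1 & ~p1) | (p1 & p2)), u
2. (p1 & ~p1) | (p1 & p2), v   [~[]-rule on 1: fresh world v, uRv]
3. p1 & p2, v   [|-rule on 2 (branches; this branch)]
4. p1, v   [&-rule on 3]
5. p2, v   [&-rule on 3]
Accessibility: uRu, uRv, vRu, vRv
The negation has an open branch (countermodel exists).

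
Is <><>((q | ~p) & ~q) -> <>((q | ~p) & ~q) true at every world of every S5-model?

Tableau for the negation ~(<><>((q | ~p) & ~q) -> <>((q | ~p) & ~q)):
1. ~(<><>((q | ~p) & ~q) -> <>((q | ~p) & ~q)), u
2. <><>((q | ~p) & ~q), u
3. ~<>((q | ~p) & ~q), u
4. ~((q | ~p) & ~q), u
5. ~(q | ~p), u
6. ~q, u
7. p, u
8. <>((q | ~p) & ~q), v
9. ~((q | ~p) & ~q), v
10. ~(q | ~p), v
11. ~q, v
12. p, v
13. (q | ~p) & ~q, w
14. q | ~p, w
15. ~q, w
16. ~((q | ~p) & ~q), w
17. ~p, w
18. ~(q | ~p), w
19. p, w
Accessibility: uRu, uRv, uRw, vRu, vRv, vRw, wRu, wRv, wRw
Branch closes: p and ~p both at w.
All branches of the negation close; one closing branch shown above.

Valid in S5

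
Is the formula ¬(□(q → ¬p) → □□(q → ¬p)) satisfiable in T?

1. ¬(□(q → ¬p) → □□(q → ¬p)), w0
2. □(q → ¬p), w0
3. ¬□□(q → ¬p), w0
4. q → ¬p, w0
5. ¬p, w0
6. ¬□(q → ¬p), w1
7. q → ¬p, w1
8. ¬p, w1
9. ¬(q → ¬p), w2
10. q, w2
11. p, w2
Accessibility: w0Rw0, w0Rw1, w1Rw1, w1Rw2, w2Rw2

Satisfiable (open branch found)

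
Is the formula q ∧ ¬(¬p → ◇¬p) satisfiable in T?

No, unsatisfiable

1. q ∧ ¬(¬p → ◇¬p), w0
2. q, w0   [∧-rule on 1]
3. ¬(¬p → ◇¬p), w0   [∧-rule on 1]
4. ¬p, w0   [¬→-rule on 3]
5. ¬◇¬p, w0   [¬→-rule on 3]
6. p, w0   [¬◇-rule on 5 via w0Rw0]
Accessibility: w0Rw0
Branch closes: p and ¬p both at w0.
(One branch shown.) All branches close.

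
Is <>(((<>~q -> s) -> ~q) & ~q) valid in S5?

Tableau for the negation ~<>(((<>~q -> s) -> ~q) & ~q):
1. ~<>(((<>~q -> s) -> ~q) & ~q), w0
2. ~(((<>~q -> s) -> ~q) & ~q), w0   [~<>-rule on 1 via w0Rw0]
3. q, w0   [~&-rule on 2 (branches; this branch)]
Accessibility: w0Rw0
The negation has an open branch (countermodel exists).

Invalid (countermodel exists)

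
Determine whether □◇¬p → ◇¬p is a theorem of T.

Yes, valid

Tableau for the negation ¬(□◇¬p → ◇¬p):
1. ¬(□◇¬p → ◇¬p), w0
2. □◇¬p, w0   [¬→-rule on 1]
3. ¬◇¬p, w0   [¬→-rule on 1]
4. ◇¬p, w0   [□-rule on 2 via w0Rw0]
5. p, w0   [¬◇-rule on 3 via w0Rw0]
6. ¬p, w1   [◇-rule on 4: fresh world w1, w0Rw1]
7. ◇¬p, w1   [□-rule on 2 via w0Rw1]
8. p, w1   [¬◇-rule on 3 via w0Rw1]
Accessibility: w0Rw0, w0Rw1, w1Rw1
Branch closes: p and ¬p both at w1.
Every branch of the negation's tableau closes; the branch above is one of them.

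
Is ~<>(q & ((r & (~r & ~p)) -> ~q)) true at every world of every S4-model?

Tableau for the negation <>(q & ((r & (~r & ~p)) -> ~q)):
1. <>(q & ((r & (~r & ~p)) -> ~q)), u
2. q & ((r & (~r & ~p)) -> ~q), v
3. q, v
4. (r & (~r & ~p)) -> ~q, v
5. ~(r & (~r & ~p)), v
6. ~(~r & ~p), v
7. p, v
Accessibility: uRu, uRv, vRv
The negation has an open branch (countermodel exists).

Not valid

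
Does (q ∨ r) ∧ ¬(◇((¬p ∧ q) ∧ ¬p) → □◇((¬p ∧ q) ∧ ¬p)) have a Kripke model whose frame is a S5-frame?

Unsatisfiable (every branch closes)

1. (q ∨ r) ∧ ¬(◇((¬p ∧ q) ∧ ¬p) → □◇((¬p ∧ q) ∧ ¬p)), u
2. q ∨ r, u
3. ¬(◇((¬p ∧ q) ∧ ¬p) → □◇((¬p ∧ q) ∧ ¬p)), u
4. ◇((¬p ∧ q) ∧ ¬p), u
5. ¬□◇((¬p ∧ q) ∧ ¬p), u
6. r, u
7. (¬p ∧ q) ∧ ¬p, v
8. ¬p ∧ q, v
9. ¬p, v
10. q, v
11. ¬◇((¬p ∧ q) ∧ ¬p), w
12. ¬((¬p ∧ q) ∧ ¬p), u
13. ¬((¬p ∧ q) ∧ ¬p), v
14. ¬((¬p ∧ q) ∧ ¬p), w
15. ¬(¬p ∧ q), u
16. ¬(¬p ∧ q), v
17. p, w
18. ¬q, u
19. ¬q, v
Accessibility: uRu, uRv, uRw, vRu, vRv, vRw, wRu, wRv, wRw
Branch closes: q and ¬q both at v.
All branches of the tableau close; one closing branch shown above.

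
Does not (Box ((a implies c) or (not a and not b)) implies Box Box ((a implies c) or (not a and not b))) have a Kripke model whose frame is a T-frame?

1. not (Box ((a implies c) or (not a and not b)) implies Box Box ((a implies c) or (not a and not b))), 0
2. Box ((a implies c) or (not a and not b)), 0
3. not Box Box ((a implies c) or (not a and not b)), 0
4. (a implies c) or (not a and not b), 0
5. not a and not b, 0
6. not a, 0
7. not b, 0
8. not Box ((a implies c) or (not a and not b)), 1
9. (a implies c) or (not a and not b), 1
10. not a and not b, 1
11. not a, 1
12. not b, 1
13. not ((a implies c) or (not a and not b)), 2
14. not (a implies c), 2
15. not (not a and not b), 2
16. a, 2
17. not c, 2
18. b, 2
Accessibility: 0R0, 0R1, 1R1, 1R2, 2R2

Satisfiable (open branch found)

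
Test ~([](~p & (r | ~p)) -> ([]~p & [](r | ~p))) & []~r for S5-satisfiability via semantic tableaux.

1. ~([](~p & (r | ~p)) -> ([]~p & [](r | ~p))) & []~r, w0
2. ~([](~p & (r | ~p)) -> ([]~p & [](r | ~p))), w0
3. []~r, w0
4. [](~p & (r | ~p)), w0
5. ~([]~p & [](r | ~p)), w0
6. ~r, w0
7. ~p & (r | ~p), w0
8. ~p, w0
9. r | ~p, w0
10. ~[](r | ~p), w0
11. ~(r | ~p), w1
12. ~r, w1
13. p, w1
14. ~p & (r | ~p), w1
15. ~p, w1
16. r | ~p, w1
Accessibility: w0Rw0, w0Rw1, w1Rw0, w1Rw1
Branch closes: p and ~p both at w1.
Every branch closes; the branch above is one of them.

No, unsatisfiable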